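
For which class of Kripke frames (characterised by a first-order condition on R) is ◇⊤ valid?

◇⊤ holds at w iff w has a successor, so frame-validity of ◇⊤ is exactly seriality. Equivalently via □r → ◇r:
Suppose □r→◇r is valid. At any x set V(r)=W. Then □r at x, so ◇r at x, so x has a successor.

Seriality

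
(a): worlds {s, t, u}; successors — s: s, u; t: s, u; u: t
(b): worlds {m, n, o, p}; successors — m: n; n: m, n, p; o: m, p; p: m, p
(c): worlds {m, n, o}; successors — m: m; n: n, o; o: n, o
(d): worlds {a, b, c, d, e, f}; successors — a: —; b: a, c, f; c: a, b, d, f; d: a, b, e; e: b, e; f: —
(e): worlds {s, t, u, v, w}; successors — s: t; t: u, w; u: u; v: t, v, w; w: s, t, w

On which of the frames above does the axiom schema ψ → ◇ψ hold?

Frame correspondent (Sahlqvist): ∀x Rxx — i.e. reflexivity.
(a): fails — world t does not see itself.
(b): fails — world m does not see itself.
(c): ✓.
(d): fails — world a does not see itself.
(e): fails — world s does not see itself.

(c)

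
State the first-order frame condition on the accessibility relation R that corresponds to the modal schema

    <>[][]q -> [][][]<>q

forall x forall y forall z ((xRy & x R^3 z) -> exists w (y R^2 w & zRw))

This is a Sahlqvist (Geach-type) schema ◇^1□^2q → □^3◇^1q.
Minimal-valuation argument: fix x; take any y with xR^1y and any z with xR^3z. Set V(q) to the set of worlds R-reachable from y in exactly 2 steps. Then □^2q holds at y, so the antecedent holds at x; validity forces ◇^1q at z, giving a w with zR^1w and yR^2w.
First-order correspondent: forall x forall y forall z ((xRy & x R^3 z) -> exists w (y R^2 w & zRw)).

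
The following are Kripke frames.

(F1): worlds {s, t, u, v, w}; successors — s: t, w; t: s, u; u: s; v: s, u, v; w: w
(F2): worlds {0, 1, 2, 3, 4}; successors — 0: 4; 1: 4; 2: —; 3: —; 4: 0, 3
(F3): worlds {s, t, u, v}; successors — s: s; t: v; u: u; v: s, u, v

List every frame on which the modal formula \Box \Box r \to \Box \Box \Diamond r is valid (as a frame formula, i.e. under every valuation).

The schema corresponds to a generalized confluence (Geach) condition: \forall x \forall z (x R^2 z \to \exists w (x R^2 w \wedge zRw)).
(F1): fails — uR²t but no w* with uR²w* and tRw*.
(F2): fails — 0R²0 but no w with 0R²w and 0Rw.
(F3): holds.

(F3)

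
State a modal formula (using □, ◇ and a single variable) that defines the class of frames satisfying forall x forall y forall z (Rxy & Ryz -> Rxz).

□ψ → □□ψ

This is transitivity; the standard corresponding axiom is 4: □ψ → □□ψ.
Suppose □ψ→□□ψ is valid. Take Rxy, Ryz and set V(ψ)={w : Rxw}. Then □ψ at x, so □□ψ at x, so □ψ at y, so ψ at z, i.e. Rxz.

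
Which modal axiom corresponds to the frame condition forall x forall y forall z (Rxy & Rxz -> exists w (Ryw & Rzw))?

The condition is convergence. The .2 schema ◇□q → □◇q defines it.
Suppose ◇□q→□◇q is valid. Take Rxy, Rxz and set V(q)={w : Ryw}. Then □q at y so ◇□q at x, so □◇q at x, so ◇q at z, giving w with Rzw and Ryw.

◇□q → □◇q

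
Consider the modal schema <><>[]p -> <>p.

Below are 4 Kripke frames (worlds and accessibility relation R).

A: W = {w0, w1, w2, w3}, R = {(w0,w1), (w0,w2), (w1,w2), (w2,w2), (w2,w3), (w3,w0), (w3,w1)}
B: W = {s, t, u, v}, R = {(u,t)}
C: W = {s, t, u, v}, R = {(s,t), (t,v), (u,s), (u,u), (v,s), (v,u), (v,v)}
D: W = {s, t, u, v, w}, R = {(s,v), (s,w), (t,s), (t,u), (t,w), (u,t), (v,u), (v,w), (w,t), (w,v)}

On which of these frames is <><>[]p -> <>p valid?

B

The schema corresponds to a generalized confluence (Geach) condition: forall x forall y (x R^2 y -> exists w (yRw & xRw)).
A: fails — w1R²w3 but no w with w3Rw and w1Rw.
B: ✓.
C: fails — sR²v but no w with vRw and sRw.
D: fails — sR²u but no w* with uRw* and sRw*.
Valid on: B.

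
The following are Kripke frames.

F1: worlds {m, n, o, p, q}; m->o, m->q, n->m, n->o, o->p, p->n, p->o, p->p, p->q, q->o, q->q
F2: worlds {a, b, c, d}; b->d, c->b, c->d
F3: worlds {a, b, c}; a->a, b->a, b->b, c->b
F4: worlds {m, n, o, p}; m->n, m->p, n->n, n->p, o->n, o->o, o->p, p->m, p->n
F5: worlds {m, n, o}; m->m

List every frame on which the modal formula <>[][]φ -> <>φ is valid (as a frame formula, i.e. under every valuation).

F1, F3, F4, F5

The schema corresponds to a generalized confluence (Geach) condition: forall x forall y (xRy -> exists w (y R^2 w & xRw)).
F1: satisfies the condition.
F2: fails — bRd but no w with dR²w and bRw.
F3: satisfies the condition.
F4: satisfies the condition.
F5: satisfies the condition.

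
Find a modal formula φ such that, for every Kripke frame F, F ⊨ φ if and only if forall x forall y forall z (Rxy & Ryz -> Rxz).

□q → □□q

This is transitivity; the standard corresponding axiom is 4: □q → □□q.
Suppose □q→□□q is valid. Take Rxy, Ryz and set V(q)={w : Rxw}. Then □q at x, so □□q at x, so □q at y, so q at z, i.e. Rxz.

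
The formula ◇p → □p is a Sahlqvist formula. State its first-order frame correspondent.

This is the CD axiom.
Its frame correspondent is partial functionality — ∀x ∀y ∀z (Rxy ∧ Rxz → y = z).

partial functionality: ∀x ∀y ∀z (Rxy ∧ Rxz → y = z)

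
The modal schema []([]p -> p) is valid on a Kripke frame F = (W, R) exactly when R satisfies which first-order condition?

Suppose □(□p→p) is valid. Take Rxy and set V(p)={w : Ryw}. Then at y, □p holds; since □(□p→p) at x, □p→p at y, so p at y, i.e. Ryy.

shift-reflexivity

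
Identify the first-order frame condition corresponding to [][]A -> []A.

This is the C4 axiom.
Its frame correspondent is density — forall x forall y (Rxy -> exists z (Rxz & Rzy)).

Density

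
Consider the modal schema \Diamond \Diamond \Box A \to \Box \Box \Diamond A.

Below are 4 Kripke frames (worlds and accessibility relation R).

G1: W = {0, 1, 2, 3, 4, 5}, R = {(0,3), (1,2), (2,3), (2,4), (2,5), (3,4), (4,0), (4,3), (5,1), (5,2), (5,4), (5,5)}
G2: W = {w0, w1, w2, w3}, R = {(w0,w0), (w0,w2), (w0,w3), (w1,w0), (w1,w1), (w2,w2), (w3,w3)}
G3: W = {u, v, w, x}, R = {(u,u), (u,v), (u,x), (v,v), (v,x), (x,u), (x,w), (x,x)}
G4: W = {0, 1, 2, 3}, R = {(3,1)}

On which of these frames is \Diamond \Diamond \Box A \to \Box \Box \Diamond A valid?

The schema corresponds to a generalized confluence (Geach) condition: \forall x \forall y \forall z ((x R^2 y \wedge x R^2 z) \to \exists w (yRw \wedge zRw)).
G1: fails — 1R²3, 1R²4 but no w with 3Rw and 4Rw.
G2: fails — w0R²w2, w0R²w3 but no w with w2Rw and w3Rw.
G3: fails — uR²u, uR²w but no t with uRt and wRt.
G4: holds.
Valid on: G4.

G4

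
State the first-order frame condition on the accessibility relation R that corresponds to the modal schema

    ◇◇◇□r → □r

∀x ∀y ∀z ((xR³y ∧ xRz) → ∃w (yRw ∧ z = w))

This is a Sahlqvist (Geach-type) schema ◇^3□^1r → □^1◇^0r.
First-order correspondent: ∀x ∀y ∀z ((xR³y ∧ xRz) → ∃w (yRw ∧ z = w)).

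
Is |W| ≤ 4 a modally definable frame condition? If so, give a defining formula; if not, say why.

If a class were modally definable it would be closed under disjoint unions (Goldblatt–Thomason).
Any modal formula valid on each of 5 disjoint one-world frames is valid on their disjoint union (validity is preserved under disjoint unions). Each one-world frame has |W|=1≤4, but the union has |W|=5.
Hence having at most 4 worlds is not modally definable.

No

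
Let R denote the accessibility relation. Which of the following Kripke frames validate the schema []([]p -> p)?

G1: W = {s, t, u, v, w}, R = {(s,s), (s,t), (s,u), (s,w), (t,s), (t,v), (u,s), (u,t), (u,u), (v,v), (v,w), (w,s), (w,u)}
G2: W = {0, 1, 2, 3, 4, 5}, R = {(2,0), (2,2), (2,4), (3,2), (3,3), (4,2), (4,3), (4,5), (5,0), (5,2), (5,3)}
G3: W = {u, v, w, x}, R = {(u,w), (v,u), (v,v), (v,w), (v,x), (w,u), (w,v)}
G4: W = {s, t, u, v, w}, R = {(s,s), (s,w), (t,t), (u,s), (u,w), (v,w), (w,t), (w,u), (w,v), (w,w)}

Frame correspondent (Sahlqvist): forall x forall y (Rxy -> Ryy) — i.e. shift-reflexivity.
G1: fails — Rut but not Rtt.
G2: fails — R45 but not R55.
G3: fails — Ruw but not Rww.
G4: fails — Rwu but not Ruu.

none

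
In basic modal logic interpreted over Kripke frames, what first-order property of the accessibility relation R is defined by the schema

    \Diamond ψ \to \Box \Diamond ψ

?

the Euclidean property: \forall x \forall y \forall z (Rxy \wedge Rxz \to Ryz)

This schema is the 5 axiom.
Its frame correspondent is the Euclidean property — \forall x \forall y \forall z (Rxy \wedge Rxz \to Ryz).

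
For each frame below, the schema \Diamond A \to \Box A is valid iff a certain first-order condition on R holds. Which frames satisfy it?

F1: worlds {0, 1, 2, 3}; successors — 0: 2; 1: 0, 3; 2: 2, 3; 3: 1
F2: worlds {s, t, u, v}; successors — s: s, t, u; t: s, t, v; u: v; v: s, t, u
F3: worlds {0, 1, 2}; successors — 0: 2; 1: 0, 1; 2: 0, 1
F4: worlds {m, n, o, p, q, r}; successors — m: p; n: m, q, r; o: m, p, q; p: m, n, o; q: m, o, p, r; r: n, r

Frame correspondent (Sahlqvist): \forall x \forall y \forall z (Rxy \wedge Rxz \to y = z) — i.e. partial functionality.
F1: fails — 1 sees both 0 and 3.
F2: fails — s sees both s and t.
F3: fails — 1 sees both 0 and 1.
F4: fails — n sees both m and q.

none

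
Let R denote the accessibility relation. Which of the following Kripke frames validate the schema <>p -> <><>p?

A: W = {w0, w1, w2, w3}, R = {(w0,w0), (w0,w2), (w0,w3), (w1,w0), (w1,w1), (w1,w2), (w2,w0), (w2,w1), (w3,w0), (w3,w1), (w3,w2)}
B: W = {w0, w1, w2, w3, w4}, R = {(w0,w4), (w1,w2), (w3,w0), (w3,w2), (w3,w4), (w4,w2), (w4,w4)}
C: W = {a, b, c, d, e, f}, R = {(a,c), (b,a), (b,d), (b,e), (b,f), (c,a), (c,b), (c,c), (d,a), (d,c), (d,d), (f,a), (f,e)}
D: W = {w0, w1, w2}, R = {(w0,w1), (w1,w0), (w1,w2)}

This is the axiom for a generalized confluence (Geach) condition; its first-order frame correspondent is forall x forall y (xRy -> exists w (y = w & x R^2 w)).
A: holds.
B: fails — w1Rw2 but no w with w2=w and w1R²w.
C: fails — bRf but no w with f=w and bR²w.
D: fails — w0Rw1 but no w with w1=w and w0R²w.

A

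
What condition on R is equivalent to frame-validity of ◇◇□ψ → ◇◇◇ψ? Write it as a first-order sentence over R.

∀x ∀y (xR²y → ∃w (yRw ∧ xR³w))

This is a Sahlqvist (Geach-type) schema ◇^2□^1ψ → □^0◇^3ψ.
First-order correspondent: ∀x ∀y (xR²y → ∃w (yRw ∧ xR³w)).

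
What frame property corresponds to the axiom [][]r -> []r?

Suppose □□r→□r is valid. Take Rxy and set V(r)={w : xR²w}. Then □□r at x, so □r at x, so r at y, i.e. ∃z(Rxz∧Rzy).
Conversely, any frame satisfying forall x forall y (Rxy -> exists z (Rxz & Rzy)) validates the schema.
So the correspondent is density.

Density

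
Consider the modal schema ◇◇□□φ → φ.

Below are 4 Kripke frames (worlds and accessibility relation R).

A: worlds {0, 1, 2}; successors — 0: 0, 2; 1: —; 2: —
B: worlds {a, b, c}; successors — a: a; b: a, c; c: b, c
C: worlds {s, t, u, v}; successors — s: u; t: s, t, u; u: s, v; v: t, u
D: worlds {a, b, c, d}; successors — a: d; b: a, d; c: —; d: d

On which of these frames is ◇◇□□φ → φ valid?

none

The schema corresponds to a generalized confluence (Geach) condition: ∀x ∀y (xR²y → ∃w (yR²w ∧ x = w)).
A: fails — 0R²2 but no w with 2R²w and 0=w.
B: fails — bR²a but no w with aR²w and b=w.
C: fails — tR²s but no w with sR²w and t=w.
D: fails — aR²d but no w with dR²w and a=w.
Valid on no frame.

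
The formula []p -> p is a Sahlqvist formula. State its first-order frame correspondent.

Suppose □p→p is valid. At any x set V(p)={w : Rxw}. Then □p holds at x, so p holds at x, i.e. Rxx.
Conversely, on a frame with reflexivity the schema holds at every world under every valuation.
Frame condition: forall x Rxx.

Reflexivity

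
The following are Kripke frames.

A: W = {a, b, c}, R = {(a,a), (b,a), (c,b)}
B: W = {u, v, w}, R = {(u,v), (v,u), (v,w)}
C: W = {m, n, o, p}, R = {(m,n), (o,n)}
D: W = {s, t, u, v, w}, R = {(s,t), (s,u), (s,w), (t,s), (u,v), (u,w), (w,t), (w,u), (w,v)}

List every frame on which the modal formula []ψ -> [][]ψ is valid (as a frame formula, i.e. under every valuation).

This is the axiom for transitivity; its first-order frame correspondent is forall x forall y forall z (Rxy & Ryz -> Rxz).
A: fails — Rcb and Rba but not Rca.
B: fails — Ruv and Rvu but not Ruu.
C: holds.
D: fails — Rwt and Rts but not Rws.

C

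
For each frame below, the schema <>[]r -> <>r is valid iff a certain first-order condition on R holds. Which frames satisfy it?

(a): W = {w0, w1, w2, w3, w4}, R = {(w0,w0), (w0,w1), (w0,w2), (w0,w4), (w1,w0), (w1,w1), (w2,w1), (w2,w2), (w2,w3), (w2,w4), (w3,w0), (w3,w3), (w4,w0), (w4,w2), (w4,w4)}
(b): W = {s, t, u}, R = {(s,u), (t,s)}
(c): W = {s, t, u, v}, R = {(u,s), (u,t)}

The schema corresponds to a generalized confluence (Geach) condition: forall x forall y (xRy -> exists w (yRw & xRw)).
(a): condition met.
(b): fails — sRu but no w with uRw and sRw.
(c): fails — uRs but no w with sRw and uRw.
Valid on: (a).

(a)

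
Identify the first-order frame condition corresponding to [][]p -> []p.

Suppose □□p→□p is valid. Take Rxy and set V(p)={w : xR²w}. Then □□p at x, so □p at x, so p at y, i.e. ∃z(Rxz∧Rzy).
Conversely, any frame satisfying forall x forall y (Rxy -> exists z (Rxz & Rzy)) validates the schema.
So the correspondent is density.

density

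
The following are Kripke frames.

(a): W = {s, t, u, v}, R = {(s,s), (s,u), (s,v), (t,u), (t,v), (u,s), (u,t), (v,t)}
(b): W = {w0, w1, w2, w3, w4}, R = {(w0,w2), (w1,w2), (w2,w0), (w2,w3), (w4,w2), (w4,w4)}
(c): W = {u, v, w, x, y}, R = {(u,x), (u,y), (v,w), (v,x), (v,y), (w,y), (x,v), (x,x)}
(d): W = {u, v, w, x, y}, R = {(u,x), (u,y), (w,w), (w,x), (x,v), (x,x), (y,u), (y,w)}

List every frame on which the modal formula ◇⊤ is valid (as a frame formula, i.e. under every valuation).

(a)

This is the axiom for seriality; its first-order frame correspondent is ∀x ∃y Rxy.
(a): condition met.
(b): fails — world w3 has no successor.
(c): fails — world y has no successor.
(d): fails — world v has no successor.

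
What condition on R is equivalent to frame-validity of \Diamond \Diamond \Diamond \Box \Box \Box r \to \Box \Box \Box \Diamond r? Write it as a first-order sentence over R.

\forall x \forall y \forall z ((x R^3 y \wedge x R^3 z) \to \exists w (y R^3 w \wedge zRw))

This is a Sahlqvist (Geach-type) schema ◇^3□^3r → □^3◇^1r.
Minimal-valuation argument: fix x; take any y with xR^3y and any z with xR^3z. Set V(r) to the set of worlds R-reachable from y in exactly 3 steps. Then □^3r holds at y, so the antecedent holds at x; validity forces ◇^1r at z, giving a w with zR^1w and yR^3w.
First-order correspondent: \forall x \forall y \forall z ((x R^3 y \wedge x R^3 z) \to \exists w (y R^3 w \wedge zRw)).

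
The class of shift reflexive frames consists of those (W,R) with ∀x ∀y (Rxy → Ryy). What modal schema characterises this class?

□(□ψ → ψ)

This is shift-reflexivity; the standard corresponding axiom is T□: □(□ψ → ψ).
Suppose □(□ψ→ψ) is valid. Take Rxy and set V(ψ)={w : Ryw}. Then at y, □ψ holds; since □(□ψ→ψ) at x, □ψ→ψ at y, so ψ at y, i.e. Ryy.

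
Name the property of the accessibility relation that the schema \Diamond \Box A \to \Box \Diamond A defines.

This is the .2 axiom.
It corresponds to convergence: \forall x \forall y \forall z (Rxy \wedge Rxz \to \exists w (Ryw \wedge Rzw)).

convergence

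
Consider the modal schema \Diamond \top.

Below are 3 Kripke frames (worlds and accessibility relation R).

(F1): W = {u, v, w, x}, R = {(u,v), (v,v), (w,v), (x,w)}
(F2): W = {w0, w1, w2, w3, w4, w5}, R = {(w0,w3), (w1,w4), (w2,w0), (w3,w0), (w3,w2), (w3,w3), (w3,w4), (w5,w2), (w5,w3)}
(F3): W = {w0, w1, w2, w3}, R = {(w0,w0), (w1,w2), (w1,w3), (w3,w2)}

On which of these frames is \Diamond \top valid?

Frame correspondent (Sahlqvist): \forall x \exists y Rxy — i.e. seriality.
(F1): satisfies the condition.
(F2): fails — world w4 has no successor.
(F3): fails — world w2 has no successor.
Valid on: (F1).

(F1)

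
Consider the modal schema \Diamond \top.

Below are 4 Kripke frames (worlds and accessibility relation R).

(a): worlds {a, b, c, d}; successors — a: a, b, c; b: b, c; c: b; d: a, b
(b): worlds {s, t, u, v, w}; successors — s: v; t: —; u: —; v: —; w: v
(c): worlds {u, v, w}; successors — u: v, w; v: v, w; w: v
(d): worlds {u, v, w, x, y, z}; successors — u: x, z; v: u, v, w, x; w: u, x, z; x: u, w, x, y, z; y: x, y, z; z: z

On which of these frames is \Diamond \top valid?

The schema corresponds to seriality: \forall x \exists y Rxy.
(a): ✓.
(b): fails — world t has no successor.
(c): ✓.
(d): ✓.
Valid on: (a), (c), (d).

(a), (c), (d)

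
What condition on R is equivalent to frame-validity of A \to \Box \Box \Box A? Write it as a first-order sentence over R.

This is a Sahlqvist (Geach-type) schema ◇^0□^0A → □^3◇^0A.
Minimal-valuation argument: fix x; take any y with xR^0y and any z with xR^3z. Set V(A) to the set of worlds R-reachable from y in exactly 0 steps. Then □^0A holds at y, so the antecedent holds at x; validity forces ◇^0A at z, giving a w with zR^0w and yR^0w.
First-order correspondent: \forall x \forall z (x R^3 z \to \exists w (x = w \wedge z = w)).

\forall x \forall z (x R^3 z \to \exists w (x = w \wedge z = w))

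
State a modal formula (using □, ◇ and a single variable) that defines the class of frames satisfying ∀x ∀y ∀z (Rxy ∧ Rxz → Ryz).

The condition is the Euclidean property. The 5 schema ◇r → □◇r defines it.
Suppose ◇r→□◇r is valid. Take Rxy, Rxz and set V(r)={y}. Then ◇r at x, so □◇r at x, so ◇r at z, so some w with Rzw has r; w=y, i.e. Rzy. By symmetry of the argument, Ryz.

◇r → □◇r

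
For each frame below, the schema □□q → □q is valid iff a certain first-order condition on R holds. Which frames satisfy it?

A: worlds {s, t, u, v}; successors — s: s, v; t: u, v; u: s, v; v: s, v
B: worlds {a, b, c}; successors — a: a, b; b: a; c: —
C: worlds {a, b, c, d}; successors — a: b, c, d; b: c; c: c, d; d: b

B

The schema corresponds to density: ∀x ∀y (Rxy → ∃z (Rxz ∧ Rzy)).
A: fails — Rtu but no z with Rtz and Rzu.
B: condition met.
C: fails — Rdb but no z with Rdz and Rzb.
Valid on: B.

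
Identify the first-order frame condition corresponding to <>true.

Seriality

◇⊤ holds at w iff w has a successor, so frame-validity of ◇⊤ is exactly seriality. Equivalently via □p → ◇p:
Suppose □p→◇p is valid. At any x set V(p)=W. Then □p at x, so ◇p at x, so x has a successor.
The converse is a direct semantic check.
So the correspondent is seriality.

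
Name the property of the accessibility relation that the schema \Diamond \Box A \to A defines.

symmetry

This is frame-equivalent to A → □◇A (substitute ¬A for A and contrapose).
Suppose A→□◇A is valid. Take Rxy and set V(A)={x}. Then A at x, so □◇A at x, so ◇A at y, so some z with Ryz has A; z=x, i.e. Ryx.
Conversely, on a frame with symmetry the schema holds at every world under every valuation.
So the correspondent is symmetry.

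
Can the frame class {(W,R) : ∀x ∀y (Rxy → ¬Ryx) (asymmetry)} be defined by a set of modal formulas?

Any modally definable frame class is closed under surjective bounded morphisms.
The 3-cycle (worlds s,t,u with s→t→u→s) is asymmetric. Mapping every world to a single reflexive point • is a surjective bounded morphism, and the reflexive point is not asymmetric (R•• but asymmetry requires ¬R••).
Hence asymmetry is not modally definable.

Not definable by any modal formula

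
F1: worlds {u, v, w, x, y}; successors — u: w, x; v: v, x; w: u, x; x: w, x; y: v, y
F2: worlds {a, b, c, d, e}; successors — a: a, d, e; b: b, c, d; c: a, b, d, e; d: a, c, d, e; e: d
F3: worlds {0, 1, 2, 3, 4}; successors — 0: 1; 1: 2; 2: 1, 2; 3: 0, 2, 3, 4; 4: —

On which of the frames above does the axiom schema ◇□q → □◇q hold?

This is the axiom for convergence; its first-order frame correspondent is ∀x ∀y ∀z (Rxy ∧ Rxz → ∃w (Ryw ∧ Rzw)).
F1: holds.
F2: holds.
F3: fails — R34 and R34 but 4 and 4 have no common successor.
Valid on: F1, F2.

F1, F2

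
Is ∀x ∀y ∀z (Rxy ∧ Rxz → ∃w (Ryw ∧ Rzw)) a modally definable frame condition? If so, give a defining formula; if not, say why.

Yes, by ◇□p → □◇p

This is a Sahlqvist condition; the .2 axiom ◇□p → □◇p defines it.
Suppose ◇□p→□◇p is valid. Take Rxy, Rxz and set V(p)={w : Ryw}. Then □p at y so ◇□p at x, so □◇p at x, so ◇p at z, giving w with Rzw and Ryw.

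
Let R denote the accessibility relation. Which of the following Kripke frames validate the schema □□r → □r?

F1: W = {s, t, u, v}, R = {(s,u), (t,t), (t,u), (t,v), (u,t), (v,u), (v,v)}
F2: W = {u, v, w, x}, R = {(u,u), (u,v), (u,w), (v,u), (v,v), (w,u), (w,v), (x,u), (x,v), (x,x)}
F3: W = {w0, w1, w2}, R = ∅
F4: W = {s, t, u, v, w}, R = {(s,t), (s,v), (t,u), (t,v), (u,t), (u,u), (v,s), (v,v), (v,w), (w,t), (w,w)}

This is the axiom for density; its first-order frame correspondent is ∀x ∀y (Rxy → ∃z (Rxz ∧ Rzy)).
F1: fails — Rsu but no z with Rsz and Rzu.
F2: holds.
F3: holds.
F4: fails — Rst but no z with Rsz and Rzt.

F2, F3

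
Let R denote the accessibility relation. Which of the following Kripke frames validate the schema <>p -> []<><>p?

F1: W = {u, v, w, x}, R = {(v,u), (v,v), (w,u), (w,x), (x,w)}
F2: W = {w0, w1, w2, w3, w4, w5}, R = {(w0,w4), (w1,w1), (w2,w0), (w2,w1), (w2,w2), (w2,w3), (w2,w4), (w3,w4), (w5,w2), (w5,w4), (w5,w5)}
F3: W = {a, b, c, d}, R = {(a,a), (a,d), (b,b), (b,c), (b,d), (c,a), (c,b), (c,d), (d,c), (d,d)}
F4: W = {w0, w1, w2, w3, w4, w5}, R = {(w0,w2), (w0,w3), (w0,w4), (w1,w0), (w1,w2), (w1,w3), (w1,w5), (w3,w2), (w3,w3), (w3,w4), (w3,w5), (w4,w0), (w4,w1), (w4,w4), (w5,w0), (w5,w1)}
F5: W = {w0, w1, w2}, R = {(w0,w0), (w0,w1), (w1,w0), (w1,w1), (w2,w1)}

F5

The schema corresponds to a generalized confluence (Geach) condition: forall x forall y forall z ((xRy & xRz) -> exists w (y = w & z R^2 w)).
F1: fails — vRu, vRu but no t with u=t and uR²t.
F2: fails — w0Rw4, w0Rw4 but no w with w4=w and w4R²w.
F3: fails — cRb, cRa but no w with b=w and aR²w.
F4: fails — w0Rw2, w0Rw2 but no w with w2=w and w2R²w.
F5: satisfies the condition.
Valid on: F5.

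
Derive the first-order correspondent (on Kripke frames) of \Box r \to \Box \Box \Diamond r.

\forall x \forall z (x R^2 z \to \exists w (xRw \wedge zRw))

This is a Sahlqvist (Geach-type) schema ◇^0□^1r → □^2◇^1r.
Minimal-valuation argument: fix x; take any y with xR^0y and any z with xR^2z. Set V(r) to the set of worlds R-reachable from y in exactly 1 step. Then □^1r holds at y, so the antecedent holds at x; validity forces ◇^1r at z, giving a w with zR^1w and yR^1w.
First-order correspondent: \forall x \forall z (x R^2 z \to \exists w (xRw \wedge zRw)).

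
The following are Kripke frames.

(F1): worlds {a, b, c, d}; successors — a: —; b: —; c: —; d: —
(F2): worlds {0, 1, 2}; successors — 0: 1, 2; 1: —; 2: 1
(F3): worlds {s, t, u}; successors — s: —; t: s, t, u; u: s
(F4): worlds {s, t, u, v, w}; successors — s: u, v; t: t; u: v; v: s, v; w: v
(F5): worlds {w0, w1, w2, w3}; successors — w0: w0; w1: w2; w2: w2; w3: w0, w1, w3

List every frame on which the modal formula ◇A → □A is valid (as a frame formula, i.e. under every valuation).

(F1)

The schema corresponds to partial functionality: ∀x ∀y ∀z (Rxy ∧ Rxz → y = z).
(F1): ✓.
(F2): fails — 0 sees both 1 and 2.
(F3): fails — t sees both s and t.
(F4): fails — s sees both u and v.
(F5): fails — w3 sees both w0 and w1.
Valid on: (F1).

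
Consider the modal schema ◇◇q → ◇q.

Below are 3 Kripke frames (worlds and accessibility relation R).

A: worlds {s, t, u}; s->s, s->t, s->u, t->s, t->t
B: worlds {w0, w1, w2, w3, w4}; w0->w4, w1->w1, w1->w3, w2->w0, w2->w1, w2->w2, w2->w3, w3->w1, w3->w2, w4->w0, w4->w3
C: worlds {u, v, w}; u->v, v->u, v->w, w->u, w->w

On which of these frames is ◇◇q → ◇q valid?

none

Frame correspondent (Sahlqvist): ∀x ∀y ∀z (Rxy ∧ Ryz → Rxz) — i.e. transitivity.
A: fails — Rts and Rsu but not Rtu.
B: fails — Rw0w4 and Rw4w0 but not Rw0w0.
C: fails — Ruv and Rvw but not Ruw.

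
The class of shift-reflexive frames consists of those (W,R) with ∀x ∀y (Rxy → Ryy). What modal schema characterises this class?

□(□r → r)

This is shift-reflexivity; the standard corresponding axiom is T□: □(□r → r).
Suppose □(□r→r) is valid. Take Rxy and set V(r)={w : Ryw}. Then at y, □r holds; since □(□r→r) at x, □r→r at y, so r at y, i.e. Ryy.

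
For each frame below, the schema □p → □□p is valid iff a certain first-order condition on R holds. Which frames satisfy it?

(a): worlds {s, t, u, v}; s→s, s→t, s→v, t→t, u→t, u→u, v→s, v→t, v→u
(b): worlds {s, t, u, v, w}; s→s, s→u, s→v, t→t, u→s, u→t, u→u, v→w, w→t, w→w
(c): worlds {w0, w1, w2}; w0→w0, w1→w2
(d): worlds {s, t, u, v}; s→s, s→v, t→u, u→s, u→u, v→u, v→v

The schema corresponds to transitivity: ∀x ∀y ∀z (Rxy ∧ Ryz → Rxz).
(a): fails — Rvs and Rsv but not Rvv.
(b): fails — Rus and Rsv but not Ruv.
(c): holds.
(d): fails — Rus and Rsv but not Ruv.

(c)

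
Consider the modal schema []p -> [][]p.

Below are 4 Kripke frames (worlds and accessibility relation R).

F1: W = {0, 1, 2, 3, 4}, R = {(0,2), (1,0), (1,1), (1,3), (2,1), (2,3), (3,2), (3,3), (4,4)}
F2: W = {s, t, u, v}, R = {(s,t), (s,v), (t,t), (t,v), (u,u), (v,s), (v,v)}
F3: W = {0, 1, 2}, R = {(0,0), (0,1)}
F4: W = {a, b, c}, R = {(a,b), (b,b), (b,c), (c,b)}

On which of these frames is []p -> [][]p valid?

F3

Frame correspondent (Sahlqvist): forall x forall y forall z (Rxy & Ryz -> Rxz) — i.e. transitivity.
F1: fails — R10 and R02 but not R12.
F2: fails — Rtv and Rvs but not Rts.
F3: ✓.
F4: fails — Rab and Rbc but not Rac.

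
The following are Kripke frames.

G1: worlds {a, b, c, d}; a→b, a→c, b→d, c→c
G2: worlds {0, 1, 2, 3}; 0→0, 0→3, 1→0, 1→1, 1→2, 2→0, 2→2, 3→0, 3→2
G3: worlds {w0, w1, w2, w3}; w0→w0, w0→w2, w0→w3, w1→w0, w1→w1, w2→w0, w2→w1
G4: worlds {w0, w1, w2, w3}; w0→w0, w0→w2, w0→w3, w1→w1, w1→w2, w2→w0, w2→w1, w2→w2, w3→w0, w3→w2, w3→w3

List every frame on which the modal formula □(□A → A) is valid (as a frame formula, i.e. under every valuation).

Frame correspondent (Sahlqvist): ∀x ∀y (Rxy → Ryy) — i.e. shift-reflexivity.
G1: fails — Rab but not Rbb.
G2: fails — R03 but not R33.
G3: fails — Rw0w2 but not Rw2w2.
G4: ✓.

G4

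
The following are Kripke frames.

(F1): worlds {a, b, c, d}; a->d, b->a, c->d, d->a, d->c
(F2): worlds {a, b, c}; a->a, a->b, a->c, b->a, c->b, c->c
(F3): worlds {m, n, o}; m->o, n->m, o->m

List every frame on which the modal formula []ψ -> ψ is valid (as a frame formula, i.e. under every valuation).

none

The schema corresponds to reflexivity: forall x Rxx.
(F1): fails — world a does not see itself.
(F2): fails — world b does not see itself.
(F3): fails — world m does not see itself.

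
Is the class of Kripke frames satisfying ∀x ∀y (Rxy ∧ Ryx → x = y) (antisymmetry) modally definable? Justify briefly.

Modal frame validity is preserved under surjective bounded morphisms.
The 4-cycle (worlds s,t,u,v with s→t→u→v→s) is antisymmetric. Sending even-indexed worlds to • and odd-indexed worlds to ∘ is a surjective bounded morphism onto the two-world frame with •↔∘, which is not antisymmetric.
So the class is not modally definable.

Not modally definable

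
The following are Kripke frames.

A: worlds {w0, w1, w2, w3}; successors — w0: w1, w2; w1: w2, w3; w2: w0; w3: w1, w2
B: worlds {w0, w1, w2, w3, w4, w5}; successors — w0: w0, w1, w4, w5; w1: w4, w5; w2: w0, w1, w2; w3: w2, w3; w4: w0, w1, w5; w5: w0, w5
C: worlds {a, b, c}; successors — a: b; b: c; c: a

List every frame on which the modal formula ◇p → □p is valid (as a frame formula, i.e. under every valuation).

C

Frame correspondent (Sahlqvist): ∀x ∀y ∀z (Rxy ∧ Rxz → y = z) — i.e. partial functionality.
A: fails — w0 sees both w1 and w2.
B: fails — w0 sees both w0 and w1.
C: condition met.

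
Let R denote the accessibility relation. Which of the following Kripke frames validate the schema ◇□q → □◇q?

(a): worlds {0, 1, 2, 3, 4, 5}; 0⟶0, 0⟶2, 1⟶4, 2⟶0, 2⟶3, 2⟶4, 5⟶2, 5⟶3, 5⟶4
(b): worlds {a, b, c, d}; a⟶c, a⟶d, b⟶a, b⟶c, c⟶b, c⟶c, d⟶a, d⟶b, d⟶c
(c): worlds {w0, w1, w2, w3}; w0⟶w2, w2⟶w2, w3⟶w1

This is the axiom for convergence; its first-order frame correspondent is ∀x ∀y ∀z (Rxy ∧ Rxz → ∃w (Ryw ∧ Rzw)).
(a): fails — R14 and R14 but 4 and 4 have no common successor.
(b): holds.
(c): fails — Rw3w1 and Rw3w1 but w1 and w1 have no common successor.
Valid on: (b).

(b)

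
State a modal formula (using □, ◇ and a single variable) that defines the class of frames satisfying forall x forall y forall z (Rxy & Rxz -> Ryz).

The condition is the Euclidean property. The 5 schema ◇p → □◇p defines it.

◇p → □◇p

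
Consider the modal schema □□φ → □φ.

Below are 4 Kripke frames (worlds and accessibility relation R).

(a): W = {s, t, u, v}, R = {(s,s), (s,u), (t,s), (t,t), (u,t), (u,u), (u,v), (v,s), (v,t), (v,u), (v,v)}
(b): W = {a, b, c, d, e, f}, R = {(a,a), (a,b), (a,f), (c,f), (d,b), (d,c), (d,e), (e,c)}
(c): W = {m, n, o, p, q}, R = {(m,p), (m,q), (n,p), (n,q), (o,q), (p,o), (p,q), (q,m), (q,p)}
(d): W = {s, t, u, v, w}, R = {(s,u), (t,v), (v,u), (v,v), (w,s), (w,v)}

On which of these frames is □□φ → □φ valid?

(a)

The schema corresponds to density: ∀x ∀y (Rxy → ∃z (Rxz ∧ Rzy)).
(a): condition met.
(b): fails — Rcf but no z with Rcz and Rzf.
(c): fails — Rpo but no z with Rpz and Rzo.
(d): fails — Rsu but no z with Rsz and Rzu.
Valid on: (a).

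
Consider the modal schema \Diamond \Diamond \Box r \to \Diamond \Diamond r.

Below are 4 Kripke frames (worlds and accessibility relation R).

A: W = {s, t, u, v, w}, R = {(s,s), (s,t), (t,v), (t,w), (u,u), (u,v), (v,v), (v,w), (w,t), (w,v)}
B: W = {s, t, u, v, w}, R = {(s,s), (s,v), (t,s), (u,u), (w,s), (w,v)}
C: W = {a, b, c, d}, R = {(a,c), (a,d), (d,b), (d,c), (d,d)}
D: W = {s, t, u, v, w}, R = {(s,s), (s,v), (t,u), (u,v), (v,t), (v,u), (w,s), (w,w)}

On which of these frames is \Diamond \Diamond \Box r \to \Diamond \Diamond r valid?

This is the axiom for a generalized confluence (Geach) condition; its first-order frame correspondent is \forall x \forall y (x R^2 y \to \exists w (yRw \wedge x R^2 w)).
A: satisfies the condition.
B: fails — sR²v but no w* with vRw* and sR²w*.
C: fails — aR²b but no w with bRw and aR²w.
D: fails — tR²v but no w* with vRw* and tR²w*.

A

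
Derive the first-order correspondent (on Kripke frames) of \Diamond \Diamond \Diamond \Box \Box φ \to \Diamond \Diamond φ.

\forall x \forall y (x R^3 y \to \exists w (y R^2 w \wedge x R^2 w))

This is a Sahlqvist (Geach-type) schema ◇^3□^2φ → □^0◇^2φ.
Minimal-valuation argument: fix x; take any y with xR^3y and any z with xR^0z. Set V(φ) to the set of worlds R-reachable from y in exactly 2 steps. Then □^2φ holds at y, so the antecedent holds at x; validity forces ◇^2φ at z, giving a w with zR^2w and yR^2w.
First-order correspondent: \forall x \forall y (x R^3 y \to \exists w (y R^2 w \wedge x R^2 w)).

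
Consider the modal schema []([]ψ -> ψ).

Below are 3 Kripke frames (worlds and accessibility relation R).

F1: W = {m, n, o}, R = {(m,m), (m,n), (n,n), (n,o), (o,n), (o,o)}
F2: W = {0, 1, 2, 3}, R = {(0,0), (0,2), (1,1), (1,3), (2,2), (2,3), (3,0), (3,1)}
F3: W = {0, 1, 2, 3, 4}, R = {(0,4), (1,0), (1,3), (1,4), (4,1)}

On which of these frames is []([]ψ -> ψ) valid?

F1

Frame correspondent (Sahlqvist): forall x forall y (Rxy -> Ryy) — i.e. shift-reflexivity.
F1: holds.
F2: fails — R23 but not R33.
F3: fails — R10 but not R00.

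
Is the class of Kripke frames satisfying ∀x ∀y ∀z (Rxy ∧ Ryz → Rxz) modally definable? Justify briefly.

Definable; □p → □□p defines it

This is a Sahlqvist condition; the 4 axiom □p → □□p defines it.
Suppose □p→□□p is valid. Take Rxy, Ryz and set V(p)={w : Rxw}. Then □p at x, so □□p at x, so □p at y, so p at z, i.e. Rxz.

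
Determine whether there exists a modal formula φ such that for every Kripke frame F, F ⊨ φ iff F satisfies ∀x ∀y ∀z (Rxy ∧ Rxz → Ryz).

This is a Sahlqvist condition; the 5 axiom ◇p → □◇p defines it.

Yes, by ◇p → □◇p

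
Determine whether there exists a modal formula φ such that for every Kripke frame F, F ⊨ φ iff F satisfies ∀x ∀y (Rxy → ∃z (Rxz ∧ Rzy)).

The condition is density. A defining modal formula is □□q → □q.
Suppose □□q→□q is valid. Take Rxy and set V(q)={w : xR²w}. Then □□q at x, so □q at x, so q at y, i.e. ∃z(Rxz∧Rzy).

Yes — defined by □□q → □q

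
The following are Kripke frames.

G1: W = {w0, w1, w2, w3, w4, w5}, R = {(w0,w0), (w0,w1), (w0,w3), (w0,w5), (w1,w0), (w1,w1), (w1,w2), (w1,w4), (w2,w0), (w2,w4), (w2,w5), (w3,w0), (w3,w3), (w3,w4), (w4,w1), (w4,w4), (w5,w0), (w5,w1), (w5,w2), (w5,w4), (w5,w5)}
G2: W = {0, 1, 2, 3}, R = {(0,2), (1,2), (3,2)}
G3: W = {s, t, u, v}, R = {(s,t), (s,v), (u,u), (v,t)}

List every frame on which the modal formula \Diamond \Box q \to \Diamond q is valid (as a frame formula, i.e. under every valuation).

Frame correspondent (Sahlqvist): \forall x \forall y (xRy \to \exists w (yRw \wedge xRw)) — i.e. a generalized confluence (Geach) condition.
G1: satisfies the condition.
G2: fails — 0R2 but no w with 2Rw and 0Rw.
G3: fails — sRt but no w with tRw and sRw.
Valid on: G1.

G1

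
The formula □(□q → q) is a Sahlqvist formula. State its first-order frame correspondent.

Suppose □(□q→q) is valid. Take Rxy and set V(q)={w : Ryw}. Then at y, □q holds; since □(□q→q) at x, □q→q at y, so q at y, i.e. Ryy.

shift-reflexivity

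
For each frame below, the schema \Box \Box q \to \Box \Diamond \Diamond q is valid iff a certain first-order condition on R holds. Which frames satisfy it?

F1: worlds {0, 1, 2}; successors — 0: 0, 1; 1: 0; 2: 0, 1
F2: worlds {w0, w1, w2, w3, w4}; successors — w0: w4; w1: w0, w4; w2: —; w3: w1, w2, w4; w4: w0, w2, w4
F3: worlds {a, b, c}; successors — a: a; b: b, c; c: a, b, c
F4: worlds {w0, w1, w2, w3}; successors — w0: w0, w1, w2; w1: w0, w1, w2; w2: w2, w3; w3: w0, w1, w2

Frame correspondent (Sahlqvist): \forall x \forall z (xRz \to \exists w (x R^2 w \wedge z R^2 w)) — i.e. a generalized confluence (Geach) condition.
F1: condition met.
F2: fails — w3Rw2 but no w with w3R²w and w2R²w.
F3: condition met.
F4: condition met.
Valid on: F1, F3, F4.

F1, F3, F4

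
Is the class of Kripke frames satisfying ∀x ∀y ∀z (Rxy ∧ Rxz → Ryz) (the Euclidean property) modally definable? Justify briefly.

The condition is the Euclidean property. A defining modal formula is ◇q → □◇q.

Definable; ◇q → □◇q defines it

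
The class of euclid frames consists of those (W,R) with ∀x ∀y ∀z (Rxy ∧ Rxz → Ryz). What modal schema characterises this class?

A defining formula is ◇s → □◇s (the 5 axiom).
Suppose ◇s→□◇s is valid. Take Rxy, Rxz and set V(s)={y}. Then ◇s at x, so □◇s at x, so ◇s at z, so some w with Rzw has s; w=y, i.e. Rzy. By symmetry of the argument, Ryz.

◇s → □◇s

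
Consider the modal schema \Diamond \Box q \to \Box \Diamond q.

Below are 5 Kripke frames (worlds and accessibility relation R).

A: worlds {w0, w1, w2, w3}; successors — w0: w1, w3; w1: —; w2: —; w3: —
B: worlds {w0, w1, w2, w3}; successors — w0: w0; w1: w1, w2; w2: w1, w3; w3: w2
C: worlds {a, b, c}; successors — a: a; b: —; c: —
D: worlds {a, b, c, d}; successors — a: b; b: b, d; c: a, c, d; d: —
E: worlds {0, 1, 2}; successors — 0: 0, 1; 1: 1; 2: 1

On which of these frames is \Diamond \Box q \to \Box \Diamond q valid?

Frame correspondent (Sahlqvist): \forall x \forall y \forall z (Rxy \wedge Rxz \to \exists w (Ryw \wedge Rzw)) — i.e. convergence.
A: fails — Rw0w1 and Rw0w1 but w1 and w1 have no common successor.
B: holds.
C: holds.
D: fails — Rbb and Rbd but b and d have no common successor.
E: holds.

B, C, E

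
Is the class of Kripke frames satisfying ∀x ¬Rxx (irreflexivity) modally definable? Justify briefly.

Modal frame validity is preserved under surjective bounded morphisms.
The 5-cycle (worlds a,b,c,d,e with a→b→c→d→e→a) is irreflexive, and the map sending every world to a single reflexive point • is a surjective bounded morphism (forth: every edge maps to (•,•); back: every world has a successor). So any modal formula valid on the 5-cycle is also valid on the reflexive point, which is not irreflexive.
So the class is not modally definable.

No — not modally definable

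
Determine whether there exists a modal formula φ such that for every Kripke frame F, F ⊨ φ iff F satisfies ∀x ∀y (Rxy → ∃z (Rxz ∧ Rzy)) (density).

Yes, by □□p → □p

Yes: it is density, defined by the C4 schema □□p → □p.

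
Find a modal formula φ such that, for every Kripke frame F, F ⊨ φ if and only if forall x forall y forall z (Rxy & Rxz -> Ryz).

◇ψ → □◇ψ

A defining formula is ◇ψ → □◇ψ (the 5 axiom).
Suppose ◇ψ→□◇ψ is valid. Take Rxy, Rxz and set V(ψ)={y}. Then ◇ψ at x, so □◇ψ at x, so ◇ψ at z, so some w with Rzw has ψ; w=y, i.e. Rzy. By symmetry of the argument, Ryz.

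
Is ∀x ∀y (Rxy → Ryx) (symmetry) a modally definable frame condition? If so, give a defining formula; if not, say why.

Yes — defined by p → □◇p

This is a Sahlqvist condition; the B axiom p → □◇p defines it.
Suppose p→□◇p is valid. Take Rxy and set V(p)={x}. Then p at x, so □◇p at x, so ◇p at y, so some z with Ryz has p; z=x, i.e. Ryx.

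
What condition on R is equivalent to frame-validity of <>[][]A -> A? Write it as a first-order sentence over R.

forall x forall y (xRy -> exists w (y R^2 w & x = w))

This is a Sahlqvist (Geach-type) schema ◇^1□^2A → □^0◇^0A.
First-order correspondent: forall x forall y (xRy -> exists w (y R^2 w & x = w)).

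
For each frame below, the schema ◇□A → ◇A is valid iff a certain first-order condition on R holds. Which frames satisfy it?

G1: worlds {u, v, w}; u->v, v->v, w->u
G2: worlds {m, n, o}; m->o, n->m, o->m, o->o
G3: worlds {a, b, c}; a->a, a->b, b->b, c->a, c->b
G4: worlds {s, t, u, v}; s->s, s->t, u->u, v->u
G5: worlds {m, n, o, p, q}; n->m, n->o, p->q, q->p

Frame correspondent (Sahlqvist): ∀x ∀y (xRy → ∃w (yRw ∧ xRw)) — i.e. a generalized confluence (Geach) condition.
G1: fails — wRu but no t with uRt and wRt.
G2: fails — nRm but no w with mRw and nRw.
G3: ✓.
G4: fails — sRt but no w with tRw and sRw.
G5: fails — nRm but no w with mRw and nRw.
Valid on: G3.

G3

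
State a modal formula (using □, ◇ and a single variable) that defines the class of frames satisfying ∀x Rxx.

The condition is reflexivity. The T schema □q → q defines it.
Suppose □q→q is valid. At any x set V(q)={w : Rxw}. Then □q holds at x, so q holds at x, i.e. Rxx.

□q → q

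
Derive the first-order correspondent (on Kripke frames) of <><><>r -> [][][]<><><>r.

forall x forall y forall z ((x R^3 y & x R^3 z) -> exists w (y = w & z R^3 w))

This is a Sahlqvist (Geach-type) schema ◇^3□^0r → □^3◇^3r.
Minimal-valuation argument: fix x; take any y with xR^3y and any z with xR^3z. Set V(r) to the set of worlds R-reachable from y in exactly 0 steps. Then □^0r holds at y, so the antecedent holds at x; validity forces ◇^3r at z, giving a w with zR^3w and yR^0w.
First-order correspondent: forall x forall y forall z ((x R^3 y & x R^3 z) -> exists w (y = w & z R^3 w)).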